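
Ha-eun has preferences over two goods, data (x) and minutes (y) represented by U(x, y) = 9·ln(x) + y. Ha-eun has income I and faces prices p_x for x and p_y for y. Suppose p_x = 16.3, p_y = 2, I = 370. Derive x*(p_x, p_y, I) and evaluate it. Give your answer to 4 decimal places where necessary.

MU_x = 9/x, MU_y = 1. Tangency: 9/x = p_x/p_y.
So x*(p_x,p_y) = 9·p_y/p_x, independent of income; and y* = (I − 9·p_y)/p_y.
At the given prices: x* = 9·2/16.3 = 1.1043.

x* = 1.1043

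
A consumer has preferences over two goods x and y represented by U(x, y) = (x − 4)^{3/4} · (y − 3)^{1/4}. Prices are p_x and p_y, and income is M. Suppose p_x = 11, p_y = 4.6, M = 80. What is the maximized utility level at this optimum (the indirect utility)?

V = 1.4302

MRS = 3·(y−3)/(x−4). Tangency with p_x/p_y gives y−3 = (1/3)·(p_x/p_y)·(x−4).
After buying the subsistence bundle (4, 3), a share 0.75 of the remaining income goes to x: x* = 4 + 0.75·(M − 4p_x − 3p_y)/p_x.
Discretionary income = 80 − 4·11 − 3·4.6 = 22.2; x* = 4 + 0.75·22.2/11 = 5.5136; y* = 3 + 0.25·22.2/4.6 = 4.2065.
Utility at the optimum: U(5.5136, 4.2065) = 1.4302.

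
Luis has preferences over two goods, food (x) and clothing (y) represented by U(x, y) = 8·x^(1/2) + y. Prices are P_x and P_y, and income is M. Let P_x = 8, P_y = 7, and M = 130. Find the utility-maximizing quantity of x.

Utility is quasi-linear in y; the FOC for x is 4/√x = P_x/P_y.
Thus x* = (4·P_y/P_x)² — independent of M — with the rest of income spent on y.
Plugging in: x* = (4·7/8)² = 12.25.

x* = 12.25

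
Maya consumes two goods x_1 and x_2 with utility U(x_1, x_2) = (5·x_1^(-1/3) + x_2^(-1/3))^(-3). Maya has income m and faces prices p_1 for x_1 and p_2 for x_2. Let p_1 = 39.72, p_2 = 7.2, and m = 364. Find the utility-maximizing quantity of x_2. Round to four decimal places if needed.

Numerically x_2/x_1 = 1.07654, so x_1* = 364/(39.72 + 7.2·1.07654) = 7.6678 and x_2* = 1.07654·7.6678 = 8.2547.

x_2* = 8.2547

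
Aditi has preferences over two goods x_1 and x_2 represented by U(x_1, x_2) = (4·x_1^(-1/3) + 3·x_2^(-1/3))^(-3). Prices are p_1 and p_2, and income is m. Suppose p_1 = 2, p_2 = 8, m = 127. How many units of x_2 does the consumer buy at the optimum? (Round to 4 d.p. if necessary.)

x_2* = 8.4559

MU_x_1 ∝ 4·x_1^(-4/3), MU_x_2 ∝ 3·x_2^(-4/3), so MRS = (4/3)·(x_2/x_1)^(4/3) = p_1/p_2.
Solve for the ratio: x_2/x_1 = [(3/4)·p_1/p_2]^(0.75).
Substitute x_2 = (x_2/x_1)·x_1 into the budget: x_1* = m/(p_1 + p_2·(x_2/x_1)).
Numerically x_2/x_1 = 0.284938, so x_1* = 127/(2 + 8·0.284938) = 29.6763 and x_2* = 0.284938·29.6763 = 8.4559.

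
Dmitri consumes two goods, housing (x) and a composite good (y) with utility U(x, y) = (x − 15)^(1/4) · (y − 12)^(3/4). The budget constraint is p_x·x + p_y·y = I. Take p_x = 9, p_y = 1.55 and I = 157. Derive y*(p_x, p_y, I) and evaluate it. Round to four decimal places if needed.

MRS = (1/3)·(y−12)/(x−15). Tangency with p_x/p_y gives y−12 = 3·(p_x/p_y)·(x−15).
After buying the subsistence bundle (15, 12), a share 0.25 of the remaining income goes to x: x* = 15 + 0.25·(I − 15p_x − 12p_y)/p_x.
Discretionary income = 157 − 15·9 − 12·1.55 = 3.4; y* = 12 + 0.75·3.4/1.55 = 13.6452.

y* = 13.6452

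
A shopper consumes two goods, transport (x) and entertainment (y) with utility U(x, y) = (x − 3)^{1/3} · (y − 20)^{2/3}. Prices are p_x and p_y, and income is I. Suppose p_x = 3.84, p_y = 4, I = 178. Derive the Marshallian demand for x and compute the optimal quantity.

x* = 10.5069

Let x' = x−3, y' = y−20. MRS = (1/2)·y'/x' = p_x/p_y.
After buying the subsistence bundle (3, 20), a share 1/3 of the remaining income goes to x: x* = 3 + 1/3·(I − 3p_x − 20p_y)/p_x.
Discretionary income = 178 − 3·3.84 − 20·4 = 86.48; x* = 3 + 1/3·86.48/3.84 = 10.5069.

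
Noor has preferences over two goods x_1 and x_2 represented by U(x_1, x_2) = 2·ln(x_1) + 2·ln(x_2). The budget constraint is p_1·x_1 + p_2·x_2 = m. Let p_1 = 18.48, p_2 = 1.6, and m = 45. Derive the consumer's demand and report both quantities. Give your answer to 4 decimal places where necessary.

Demand: x_1*(p_1,p_2,m) = 0.5·m/p_1 and x_2* = 0.5·m/p_2.
At p_1=18.48, p_2=1.6, m=45: x_1* = 0.5·45/18.48 = 1.2175, x_2* = 14.0625.

x_1* = 1.2175, x_2* = 14.0625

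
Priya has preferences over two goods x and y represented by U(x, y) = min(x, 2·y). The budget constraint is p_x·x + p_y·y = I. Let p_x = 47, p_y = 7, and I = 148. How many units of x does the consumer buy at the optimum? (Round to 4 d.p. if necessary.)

Demand: x*(p_x,p_y,I) = 2·I/(2·p_x + p_y), y* = I/(2·p_x + p_y).
Here 2·47 + 7 = 101, giving x* = 2.9307.

x* = 2.9307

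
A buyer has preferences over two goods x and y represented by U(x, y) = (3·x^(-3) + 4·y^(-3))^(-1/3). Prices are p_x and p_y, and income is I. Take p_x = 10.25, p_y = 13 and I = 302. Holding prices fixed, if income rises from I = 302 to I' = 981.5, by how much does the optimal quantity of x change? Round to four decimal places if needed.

MU_x ∝ 3·x^(-4), MU_y ∝ 4·y^(-4), so MRS = (3/4)·(y/x)^(4) = p_x/p_y.
Hence y/x = ((4/3)·p_x/p_y)^(1/(4)), i.e. raised to the 0.25 power.
Substitute y = (y/x)·x into the budget: x* = I/(p_x + p_y·(y/x)).
Numerically y/x = 1.012581, so x* = 302/(10.25 + 13·1.012581) = 12.8985.
At I' = 981.5: x* = 41.9202. Change: 41.9202 − 12.8985 = 29.0217.

Δx* = 29.0217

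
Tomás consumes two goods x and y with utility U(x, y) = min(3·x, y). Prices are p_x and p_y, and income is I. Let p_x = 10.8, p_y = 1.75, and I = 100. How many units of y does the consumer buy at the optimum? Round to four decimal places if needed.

y* = 18.6916

Demand: x*(p_x,p_y,I) = I/(p_x + 3·p_y), y* = 3·I/(p_x + 3·p_y).
Here 10.8 + 3·1.75 = 16.05, giving y* = 18.6916.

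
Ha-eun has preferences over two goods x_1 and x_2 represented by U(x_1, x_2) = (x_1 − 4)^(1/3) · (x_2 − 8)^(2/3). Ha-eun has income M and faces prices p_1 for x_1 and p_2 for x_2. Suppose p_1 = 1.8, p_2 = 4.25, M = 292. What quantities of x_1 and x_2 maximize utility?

This is Cobb-Douglas in (x_1−4, x_2−8): tangency gives 1/3·p_2·(x_2−8) = 2/3·p_1·(x_1−4).
Substituting into the budget: x_1* = 4 + 1/3·(M − 4·p_1 − 8·p_2)/p_1, and x_2* = 8 + 2/3·(…)/p_2.
Discretionary income = 292 − 4·1.8 − 8·4.25 = 250.8; x_1* = 4 + 1/3·250.8/1.8 = 50.4444; x_2* = 8 + 2/3·250.8/4.25 = 47.3412.

x_1* = 50.4444, x_2* = 47.3412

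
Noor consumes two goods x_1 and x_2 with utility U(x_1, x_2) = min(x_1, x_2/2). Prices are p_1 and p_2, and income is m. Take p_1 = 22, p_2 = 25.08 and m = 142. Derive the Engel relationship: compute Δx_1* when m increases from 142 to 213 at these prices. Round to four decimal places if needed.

With perfect complements, no substitution: consume in ratio x_1:x_2 = 1:2.
Budget: p_1·x_1 + p_2·2·x_1 = m, so (p_1 + 2·p_2)·x_1 = m.
Demand: x_1*(p_1,p_2,m) = m/(p_1 + 2·p_2), x_2* = 2·m/(p_1 + 2·p_2).
Here 22 + 2·25.08 = 72.16, giving x_1* = 1.9678.
At m' = 213: x_1* = 2.9518. Change: 2.9518 − 1.9678 = 0.9839.

Δx_1* = 0.9839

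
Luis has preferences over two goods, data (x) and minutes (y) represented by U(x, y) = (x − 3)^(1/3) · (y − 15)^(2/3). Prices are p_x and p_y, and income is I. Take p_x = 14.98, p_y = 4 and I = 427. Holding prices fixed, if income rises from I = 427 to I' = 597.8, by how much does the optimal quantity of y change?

After buying the subsistence bundle (3, 15), a share 1/3 of the remaining income goes to x: x* = 3 + 1/3·(I − 3p_x − 15p_y)/p_x.
Discretionary income = 427 − 3·14.98 − 15·4 = 322.06; y* = 15 + 2/3·322.06/4 = 68.6767.
At I' = 597.8: y* = 97.1433. Change: 97.1433 − 68.6767 = 28.4667.

Δy* = 28.4667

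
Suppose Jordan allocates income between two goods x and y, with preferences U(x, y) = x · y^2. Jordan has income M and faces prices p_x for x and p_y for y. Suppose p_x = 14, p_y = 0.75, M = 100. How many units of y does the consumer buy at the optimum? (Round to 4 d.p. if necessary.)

Demand: x*(p_x,p_y,M) = 1/3·M/p_x and y* = 2/3·M/p_y.
At p_x=14, p_y=0.75, M=100: y* = 2/3·100/0.75 = 88.8889.

y* = 88.8889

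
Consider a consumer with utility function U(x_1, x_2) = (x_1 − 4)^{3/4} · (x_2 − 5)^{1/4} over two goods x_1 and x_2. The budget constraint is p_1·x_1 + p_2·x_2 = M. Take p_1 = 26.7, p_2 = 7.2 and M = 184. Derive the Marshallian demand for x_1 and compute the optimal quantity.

x_1* = 5.1573

Let x_1' = x_1−4, x_2' = x_2−5. MRS = 3·x_2'/x_1' = p_1/p_2.
Substituting into the budget: x_1* = 4 + 0.75·(M − 4·p_1 − 5·p_2)/p_1, and x_2* = 5 + 0.25·(…)/p_2.
Discretionary income = 184 − 4·26.7 − 5·7.2 = 41.2; x_1* = 4 + 0.75·41.2/26.7 = 5.1573.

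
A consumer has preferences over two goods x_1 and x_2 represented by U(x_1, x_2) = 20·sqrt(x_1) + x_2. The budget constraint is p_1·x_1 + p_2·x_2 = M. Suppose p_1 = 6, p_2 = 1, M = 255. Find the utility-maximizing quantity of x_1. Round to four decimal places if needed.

Thus x_1* = (10·p_2/p_1)² — independent of M — with the rest of income spent on x_2.
Plugging in: x_1* = (10·1/6)² = 2.7778.

x_1* = 2.7778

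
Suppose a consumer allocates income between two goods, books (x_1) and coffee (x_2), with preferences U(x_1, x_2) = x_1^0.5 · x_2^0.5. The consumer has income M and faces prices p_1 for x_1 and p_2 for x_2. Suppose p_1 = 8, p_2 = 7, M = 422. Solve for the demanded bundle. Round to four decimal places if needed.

x_1* = 26.375, x_2* = 30.1429

The MRS is x_2/x_1. Set MRS = p_1/p_2.
Rearranging, p_2·x_2 = p_1·x_1. Substituting into the budget gives p_1·x_1·(1 + 1) = M.
Demand: x_1*(p_1,p_2,M) = 0.5·M/p_1 and x_2* = 0.5·M/p_2.
At p_1=8, p_2=7, M=422: x_1* = 0.5·422/8 = 26.375, x_2* = 30.1429.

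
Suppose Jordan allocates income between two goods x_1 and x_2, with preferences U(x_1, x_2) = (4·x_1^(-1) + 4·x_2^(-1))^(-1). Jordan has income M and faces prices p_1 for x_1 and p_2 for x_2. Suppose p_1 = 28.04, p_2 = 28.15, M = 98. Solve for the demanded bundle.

x_1* = 1.7458, x_2* = 1.7424

MU_x_1 ∝ 4·x_1^(-2), MU_x_2 ∝ 4·x_2^(-2), so MRS = (x_2/x_1)^(2) = p_1/p_2.
Hence x_2/x_1 = (p_1/p_2)^(1/(2)), i.e. raised to the 0.5 power.
With the ratio pinned down, the budget gives x_1* = M/(p_1 + p_2·(x_2/x_1)) and x_2* = (x_2/x_1)·x_1*.
Numerically x_2/x_1 = 0.998044, so x_1* = 98/(28.04 + 28.15·0.998044) = 1.7458 and x_2* = 0.998044·1.7458 = 1.7424.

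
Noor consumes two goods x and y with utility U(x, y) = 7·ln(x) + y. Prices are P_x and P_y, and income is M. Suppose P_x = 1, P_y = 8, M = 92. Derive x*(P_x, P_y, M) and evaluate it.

x* = 56

Set MRS = P_x/P_y: (7/x)/1 = P_x/P_y.
So x*(P_x,P_y) = 7·P_y/P_x, independent of income; and y* = (M − 7·P_y)/P_y.
At the given prices: x* = 7·8/1 = 56.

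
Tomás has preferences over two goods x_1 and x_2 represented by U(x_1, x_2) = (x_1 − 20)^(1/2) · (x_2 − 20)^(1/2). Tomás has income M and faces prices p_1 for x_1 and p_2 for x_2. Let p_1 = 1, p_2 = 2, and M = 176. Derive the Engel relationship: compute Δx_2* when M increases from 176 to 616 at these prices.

This is Cobb-Douglas in (x_1−20, x_2−20): tangency gives 0.5·p_2·(x_2−20) = 0.5·p_1·(x_1−20).
After buying the subsistence bundle (20, 20), a share 0.5 of the remaining income goes to x_1: x_1* = 20 + 0.5·(M − 20p_1 − 20p_2)/p_1.
Discretionary income = 176 − 20·1 − 20·2 = 116; x_2* = 20 + 0.5·116/2 = 49.
At M' = 616: x_2* = 159. Change: 159 − 49 = 110.

Δx_2* = 110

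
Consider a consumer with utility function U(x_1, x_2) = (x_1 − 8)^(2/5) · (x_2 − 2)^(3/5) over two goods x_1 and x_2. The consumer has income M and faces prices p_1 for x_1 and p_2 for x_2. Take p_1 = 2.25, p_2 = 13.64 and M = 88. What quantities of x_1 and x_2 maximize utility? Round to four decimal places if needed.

x_1* = 15.5947, x_2* = 3.8792

Substituting into the budget: x_1* = 8 + 0.4·(M − 8·p_1 − 2·p_2)/p_1, and x_2* = 2 + 0.6·(…)/p_2.
Discretionary income = 88 − 8·2.25 − 2·13.64 = 42.72; x_1* = 8 + 0.4·42.72/2.25 = 15.5947; x_2* = 2 + 0.6·42.72/13.64 = 3.8792.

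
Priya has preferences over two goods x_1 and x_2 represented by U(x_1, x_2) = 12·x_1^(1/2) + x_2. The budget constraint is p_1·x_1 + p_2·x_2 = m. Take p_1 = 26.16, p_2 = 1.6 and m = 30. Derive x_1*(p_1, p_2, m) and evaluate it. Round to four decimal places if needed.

Utility is quasi-linear in x_2; the FOC for x_1 is 6/√x_1 = p_1/p_2.
Solve: √x_1 = 6·p_2/p_1, so x_1*(p_1,p_2) = (6·p_2/p_1)², and x_2* = (m − p_1·x_1*)/p_2.
Plugging in: x_1* = (6·1.6/26.16)² = 0.1347.

x_1* = 0.1347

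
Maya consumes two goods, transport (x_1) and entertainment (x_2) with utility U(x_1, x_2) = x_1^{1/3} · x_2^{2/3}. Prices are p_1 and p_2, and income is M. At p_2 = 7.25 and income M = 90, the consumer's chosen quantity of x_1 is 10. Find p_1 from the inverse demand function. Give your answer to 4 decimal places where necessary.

p_1 = 3

MU_x_1/MU_x_2 = (1/3·x_2)/(2/3·x_1); tangency sets this equal to p_1/p_2.
Rearranging, p_2·x_2 = 2·p_1·x_1. Substituting into the budget gives p_1·x_1·(1 + 2) = M.
Demand: x_1*(p_1,p_2,M) = 1/3·M/p_1 and x_2* = 2/3·M/p_2.
Set x_1* = 10 in the demand function and solve for p_1: p_1 = 3.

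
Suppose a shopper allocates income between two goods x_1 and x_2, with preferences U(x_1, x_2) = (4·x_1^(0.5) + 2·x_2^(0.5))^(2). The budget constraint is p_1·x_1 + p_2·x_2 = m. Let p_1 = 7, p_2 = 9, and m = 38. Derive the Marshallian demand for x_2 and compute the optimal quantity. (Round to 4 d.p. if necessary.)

x_2* = 0.6873

From the CES first-order condition, 2·(x_2/x_1)^(0.5) = p_1/p_2.
Hence x_2/x_1 = ((1/2)·p_1/p_2)^(1/(0.5)), i.e. raised to the 2 power.
With the ratio pinned down, the budget gives x_1* = m/(p_1 + p_2·(x_2/x_1)) and x_2* = (x_2/x_1)·x_1*.
Numerically x_2/x_1 = 0.151235, so x_1* = 38/(7 + 9·0.151235) = 4.5449 and x_2* = 0.151235·4.5449 = 0.6873.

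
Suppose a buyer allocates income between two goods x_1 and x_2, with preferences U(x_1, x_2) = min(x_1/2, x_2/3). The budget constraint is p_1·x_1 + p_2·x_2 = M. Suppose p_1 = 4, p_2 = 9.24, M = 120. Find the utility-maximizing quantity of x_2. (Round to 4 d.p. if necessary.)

x_2* = 10.0784

With perfect complements, no substitution: consume in ratio x_1:x_2 = 2:3.
Budget: p_1·x_1 + p_2·(3/2)·x_1 = M, so (2·p_1 + 3·p_2)·x_1 = 2·M.
Demand: x_1*(p_1,p_2,M) = 2·M/(2·p_1 + 3·p_2), x_2* = 3·M/(2·p_1 + 3·p_2).
Here 2·4 + 3·9.24 = 35.72, giving x_2* = 10.0784.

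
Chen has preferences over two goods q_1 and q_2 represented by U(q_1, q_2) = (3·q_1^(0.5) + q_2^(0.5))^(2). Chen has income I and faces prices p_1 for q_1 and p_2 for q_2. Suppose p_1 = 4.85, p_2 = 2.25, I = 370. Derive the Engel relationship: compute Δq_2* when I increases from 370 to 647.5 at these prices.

MU_q_1 ∝ 3·q_1^(-0.5), MU_q_2 ∝ q_2^(-0.5), so MRS = 3·(q_2/q_1)^(0.5) = p_1/p_2.
Hence q_2/q_1 = ((1/3)·p_1/p_2)^(1/(0.5)), i.e. raised to the 2 power.
Substitute q_2 = (q_2/q_1)·q_1 into the budget: q_1* = I/(p_1 + p_2·(q_2/q_1)).
Numerically q_2/q_1 = 0.516269, so q_1* = 370/(4.85 + 2.25·0.516269) = 61.5476 and q_2* = 0.516269·61.5476 = 31.7751.
At I' = 647.5: q_2* = 55.6065. Change: 55.6065 − 31.7751 = 23.8313.

Δq_2* = 23.8313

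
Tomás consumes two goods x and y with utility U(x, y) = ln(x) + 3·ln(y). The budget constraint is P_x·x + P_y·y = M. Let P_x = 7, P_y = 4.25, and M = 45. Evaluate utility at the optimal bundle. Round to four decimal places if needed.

V = 6.6906

MU_x/MU_y = (y)/(3·x); tangency sets this equal to P_x/P_y.
So P_y·y = 3·P_x·x; combined with the budget, a share 0.25 of income goes to x.
Demand: x*(P_x,P_y,M) = 0.25·M/P_x and y* = 0.75·M/P_y.
At P_x=7, P_y=4.25, M=45: x* = 0.25·45/7 = 1.6071, y* = 7.9412.
Utility at the optimum: U(1.6071, 7.9412) = 6.6906.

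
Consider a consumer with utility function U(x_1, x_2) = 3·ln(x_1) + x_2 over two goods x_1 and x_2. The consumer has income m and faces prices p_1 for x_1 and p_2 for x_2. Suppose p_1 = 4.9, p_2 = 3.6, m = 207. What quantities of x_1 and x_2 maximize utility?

x_1* = 2.2041, x_2* = 54.5

MU_x_1 = 3/x_1, MU_x_2 = 1. Tangency: 3/x_1 = p_1/p_2.
So x_1*(p_1,p_2) = 3·p_2/p_1, independent of income; and x_2* = (m − 3·p_2)/p_2.
At the given prices: x_1* = 3·3.6/4.9 = 2.2041, and x_2* = 54.5.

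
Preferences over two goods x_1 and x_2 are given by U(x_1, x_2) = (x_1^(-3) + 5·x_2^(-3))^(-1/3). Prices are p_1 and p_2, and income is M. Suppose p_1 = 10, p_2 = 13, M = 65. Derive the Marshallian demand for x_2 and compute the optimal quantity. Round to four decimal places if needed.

From the CES first-order condition, (1/5)·(x_2/x_1)^(4) = p_1/p_2.
Hence x_2/x_1 = (5·p_1/p_2)^(1/(4)), i.e. raised to the 0.25 power.
Substitute x_2 = (x_2/x_1)·x_1 into the budget: x_1* = M/(p_1 + p_2·(x_2/x_1)).
Numerically x_2/x_1 = 1.400415, so x_1* = 65/(10 + 13·1.400415) = 2.3045 and x_2* = 1.400415·2.3045 = 3.2273.

x_2* = 3.2273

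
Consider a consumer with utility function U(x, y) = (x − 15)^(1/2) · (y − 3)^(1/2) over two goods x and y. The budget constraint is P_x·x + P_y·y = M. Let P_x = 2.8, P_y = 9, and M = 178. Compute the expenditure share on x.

MRS = (y−3)/(x−15). Tangency with P_x/P_y gives y−3 = (P_x/P_y)·(x−15).
Substituting into the budget: x* = 15 + 0.5·(M − 15·P_x − 3·P_y)/P_x, and y* = 3 + 0.5·(…)/P_y.
Discretionary income = 178 − 15·2.8 − 3·9 = 109; x* = 15 + 0.5·109/2.8 = 34.4643; y* = 3 + 0.5·109/9 = 9.0556.
Expenditure on x: 2.8·34.4643 = 96.5; share = 0.5421.

share on x = 0.5421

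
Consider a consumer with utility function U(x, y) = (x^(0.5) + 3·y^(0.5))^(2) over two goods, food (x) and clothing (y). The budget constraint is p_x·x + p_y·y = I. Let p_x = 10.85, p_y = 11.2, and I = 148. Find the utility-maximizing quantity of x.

x* = 1.4035

From the CES first-order condition, (1/3)·(y/x)^(0.5) = p_x/p_y.
Solve for the ratio: y/x = [3·p_x/p_y]^(2).
With the ratio pinned down, the budget gives x* = I/(p_x + p_y·(y/x)) and y* = (y/x)·x*.
Numerically y/x = 8.446289, so x* = 148/(10.85 + 11.2·8.446289) = 1.4035.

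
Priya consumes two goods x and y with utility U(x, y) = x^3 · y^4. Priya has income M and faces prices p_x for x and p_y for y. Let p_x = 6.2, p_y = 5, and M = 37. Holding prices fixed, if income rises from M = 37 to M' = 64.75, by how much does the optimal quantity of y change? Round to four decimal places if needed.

Tangency: MRS = (3/4)·y/x = p_x/p_y.
Rearranging, p_y·y = (4/3)·p_x·x. Substituting into the budget gives p_x·x·(1 + (4/3)) = M.
Demand: x*(p_x,p_y,M) = 3/7·M/p_x and y* = 4/7·M/p_y.
At p_x=6.2, p_y=5, M=37: y* = 4/7·37/5 = 4.2286.
At M' = 64.75: y* = 7.4. Change: 7.4 − 4.2286 = 3.1714.

Δy* = 3.1714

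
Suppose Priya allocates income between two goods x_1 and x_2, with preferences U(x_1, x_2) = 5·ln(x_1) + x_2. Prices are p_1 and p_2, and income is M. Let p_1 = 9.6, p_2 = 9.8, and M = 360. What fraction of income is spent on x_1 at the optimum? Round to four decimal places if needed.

Set MRS = p_1/p_2: (5/x_1)/1 = p_1/p_2.
So x_1*(p_1,p_2) = 5·p_2/p_1, independent of income; and x_2* = (M − 5·p_2)/p_2.
At the given prices: x_1* = 5·9.8/9.6 = 5.1042, and x_2* = 31.7347.
Expenditure on x_1: 9.6·5.1042 = 49; share = 0.1361.

share on x_1 = 0.1361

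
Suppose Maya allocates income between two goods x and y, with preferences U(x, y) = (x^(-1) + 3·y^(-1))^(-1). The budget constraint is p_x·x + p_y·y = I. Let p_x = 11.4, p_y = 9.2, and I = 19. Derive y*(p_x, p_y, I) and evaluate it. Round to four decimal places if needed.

y* = 1.2572

From the CES first-order condition, (1/3)·(y/x)^(2) = p_x/p_y.
Solve for the ratio: y/x = [3·p_x/p_y]^(0.5).
With the ratio pinned down, the budget gives x* = I/(p_x + p_y·(y/x)) and y* = (y/x)·x*.
Numerically y/x = 1.928054, so x* = 19/(11.4 + 9.2·1.928054) = 0.6521 and y* = 1.928054·0.6521 = 1.2572.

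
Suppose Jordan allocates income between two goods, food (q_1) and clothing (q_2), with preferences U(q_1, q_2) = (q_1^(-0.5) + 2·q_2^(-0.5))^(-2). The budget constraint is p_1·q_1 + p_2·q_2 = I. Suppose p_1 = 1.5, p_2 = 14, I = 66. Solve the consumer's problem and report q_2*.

q_2* = 3.6286

MRS = MU_q_1/MU_q_2 = (1/2)·(q_2/q_1)^(1.5). Set equal to p_1/p_2.
Hence q_2/q_1 = (2·p_1/p_2)^(1/(1.5)), i.e. raised to the 2/3 power.
Substitute q_2 = (q_2/q_1)·q_1 into the budget: q_1* = I/(p_1 + p_2·(q_2/q_1)).
Numerically q_2/q_1 = 0.358093, so q_1* = 66/(1.5 + 14·0.358093) = 10.1331 and q_2* = 0.358093·10.1331 = 3.6286.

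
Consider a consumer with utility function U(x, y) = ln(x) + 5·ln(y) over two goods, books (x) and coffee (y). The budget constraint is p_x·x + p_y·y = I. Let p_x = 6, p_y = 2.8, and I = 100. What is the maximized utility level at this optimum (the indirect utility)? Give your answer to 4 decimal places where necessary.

Demand: x*(p_x,p_y,I) = 1/6·I/p_x and y* = 5/6·I/p_y.
At p_x=6, p_y=2.8, I=100: x* = 1/6·100/6 = 2.7778, y* = 29.7619.
Utility at the optimum: U(2.7778, 29.7619) = 17.9878.

V = 17.9878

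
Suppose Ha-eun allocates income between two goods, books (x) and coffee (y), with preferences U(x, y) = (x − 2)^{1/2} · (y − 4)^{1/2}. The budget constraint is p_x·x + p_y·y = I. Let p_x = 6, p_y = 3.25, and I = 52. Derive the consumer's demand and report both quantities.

x* = 4.25, y* = 8.1538

Let x' = x−2, y' = y−4. MRS = y'/x' = p_x/p_y.
After buying the subsistence bundle (2, 4), a share 0.5 of the remaining income goes to x: x* = 2 + 0.5·(I − 2p_x − 4p_y)/p_x.
Discretionary income = 52 − 2·6 − 4·3.25 = 27; x* = 2 + 0.5·27/6 = 4.25; y* = 4 + 0.5·27/3.25 = 8.1538.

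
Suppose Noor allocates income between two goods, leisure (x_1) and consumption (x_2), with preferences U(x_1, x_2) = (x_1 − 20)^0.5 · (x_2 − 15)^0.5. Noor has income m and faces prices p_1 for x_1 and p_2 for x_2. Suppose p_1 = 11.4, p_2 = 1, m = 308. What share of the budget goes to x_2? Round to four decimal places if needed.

Let x_1' = x_1−20, x_2' = x_2−15. MRS = x_2'/x_1' = p_1/p_2.
After buying the subsistence bundle (20, 15), a share 0.5 of the remaining income goes to x_1: x_1* = 20 + 0.5·(m − 20p_1 − 15p_2)/p_1.
Discretionary income = 308 − 20·11.4 − 15·1 = 65; x_1* = 20 + 0.5·65/11.4 = 22.8509; x_2* = 15 + 0.5·65/1 = 47.5.
Expenditure on x_2: 1·47.5 = 47.5; share = 0.1542.

share on x_2 = 0.1542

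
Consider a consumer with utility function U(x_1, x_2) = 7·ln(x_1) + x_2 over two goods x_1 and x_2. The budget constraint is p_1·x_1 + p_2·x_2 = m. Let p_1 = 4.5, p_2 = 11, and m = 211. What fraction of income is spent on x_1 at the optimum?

Set MRS = p_1/p_2: (7/x_1)/1 = p_1/p_2.
So x_1*(p_1,p_2) = 7·p_2/p_1, independent of income; and x_2* = (m − 7·p_2)/p_2.
At the given prices: x_1* = 7·11/4.5 = 17.1111, and x_2* = 12.1818.
Expenditure on x_1: 4.5·17.1111 = 77; share = 0.3649.

share on x_1 = 0.3649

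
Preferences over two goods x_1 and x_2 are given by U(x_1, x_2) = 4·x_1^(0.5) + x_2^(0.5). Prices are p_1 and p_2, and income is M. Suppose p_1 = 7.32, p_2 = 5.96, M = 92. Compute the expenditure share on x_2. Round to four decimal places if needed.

share on x_2 = 0.0713

Substitute x_2 = (x_2/x_1)·x_1 into the budget: x_1* = M/(p_1 + p_2·(x_2/x_1)).
Numerically x_2/x_1 = 0.094278, so x_1* = 92/(7.32 + 5.96·0.094278) = 11.6723 and x_2* = 0.094278·11.6723 = 1.1004.
Expenditure on x_2: 5.96·1.1004 = 6.5586; share = 0.0713.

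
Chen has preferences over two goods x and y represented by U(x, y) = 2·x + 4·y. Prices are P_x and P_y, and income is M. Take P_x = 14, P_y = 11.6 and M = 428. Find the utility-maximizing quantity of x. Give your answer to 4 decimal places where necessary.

x* = 0

Perfect substitutes: compare marginal utility per dollar. 2/P_x vs 4/P_y → 0.1429 vs 0.3448.
y gives more utility per dollar, so spend all income on y: y* = M/P_y, x* = 0.
Numerically: x* = 0, y* = 36.8966.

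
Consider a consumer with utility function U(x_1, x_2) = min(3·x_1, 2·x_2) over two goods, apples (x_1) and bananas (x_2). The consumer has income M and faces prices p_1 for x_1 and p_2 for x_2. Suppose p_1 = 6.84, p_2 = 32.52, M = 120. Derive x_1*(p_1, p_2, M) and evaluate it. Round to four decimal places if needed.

With perfect complements, no substitution: consume in ratio x_1:x_2 = 2:3.
Budget: p_1·x_1 + p_2·(3/2)·x_1 = M, so (2·p_1 + 3·p_2)·x_1 = 2·M.
Demand: x_1*(p_1,p_2,M) = 2·M/(2·p_1 + 3·p_2), x_2* = 3·M/(2·p_1 + 3·p_2).
Here 2·6.84 + 3·32.52 = 111.24, giving x_1* = 2.1575.

x_1* = 2.1575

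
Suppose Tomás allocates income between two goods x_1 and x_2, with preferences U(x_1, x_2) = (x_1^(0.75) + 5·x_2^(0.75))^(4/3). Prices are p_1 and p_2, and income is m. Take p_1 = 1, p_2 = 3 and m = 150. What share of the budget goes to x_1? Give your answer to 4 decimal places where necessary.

share on x_1 = 0.0414

MRS = MU_x_1/MU_x_2 = (1/5)·(x_2/x_1)^(0.25). Set equal to p_1/p_2.
Solve for the ratio: x_2/x_1 = [5·p_1/p_2]^(4).
With the ratio pinned down, the budget gives x_1* = m/(p_1 + p_2·(x_2/x_1)) and x_2* = (x_2/x_1)·x_1*.
Numerically x_2/x_1 = 7.716049, so x_1* = 150/(1 + 3·7.716049) = 6.2117 and x_2* = 7.716049·6.2117 = 47.9294.
Expenditure on x_1: 1·6.2117 = 6.2117; share = 0.0414.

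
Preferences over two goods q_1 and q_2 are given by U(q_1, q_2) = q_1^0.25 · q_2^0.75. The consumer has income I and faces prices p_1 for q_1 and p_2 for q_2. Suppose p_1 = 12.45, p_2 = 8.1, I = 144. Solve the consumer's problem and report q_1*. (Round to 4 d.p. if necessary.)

MU_q_1/MU_q_2 = (0.25·q_2)/(0.75·q_1); tangency sets this equal to p_1/p_2.
Rearranging, p_2·q_2 = 3·p_1·q_1. Substituting into the budget gives p_1·q_1·(1 + 3) = I.
Demand: q_1*(p_1,p_2,I) = 0.25·I/p_1 and q_2* = 0.75·I/p_2.
At p_1=12.45, p_2=8.1, I=144: q_1* = 0.25·144/12.45 = 2.8916.

q_1* = 2.8916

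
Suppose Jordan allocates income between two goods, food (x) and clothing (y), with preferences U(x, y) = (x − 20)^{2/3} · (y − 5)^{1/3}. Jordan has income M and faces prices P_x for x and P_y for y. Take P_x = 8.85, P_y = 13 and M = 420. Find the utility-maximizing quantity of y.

MRS = 2·(y−5)/(x−20). Tangency with P_x/P_y gives y−5 = (1/2)·(P_x/P_y)·(x−20).
Substituting into the budget: x* = 20 + 2/3·(M − 20·P_x − 5·P_y)/P_x, and y* = 5 + 1/3·(…)/P_y.
Discretionary income = 420 − 20·8.85 − 5·13 = 178; y* = 5 + 1/3·178/13 = 9.5641.

y* = 9.5641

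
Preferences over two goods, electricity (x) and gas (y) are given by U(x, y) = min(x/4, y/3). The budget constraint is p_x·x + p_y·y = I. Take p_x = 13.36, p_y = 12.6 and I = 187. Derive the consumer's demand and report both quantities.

x* = 8.1982, y* = 6.1486

With perfect complements, no substitution: consume in ratio x:y = 4:3.
Budget: p_x·x + p_y·(3/4)·x = I, so (4·p_x + 3·p_y)·x = 4·I.
Demand: x*(p_x,p_y,I) = 4·I/(4·p_x + 3·p_y), y* = 3·I/(4·p_x + 3·p_y).
Here 4·13.36 + 3·12.6 = 91.24, giving x* = 8.1982 and y* = 6.1486.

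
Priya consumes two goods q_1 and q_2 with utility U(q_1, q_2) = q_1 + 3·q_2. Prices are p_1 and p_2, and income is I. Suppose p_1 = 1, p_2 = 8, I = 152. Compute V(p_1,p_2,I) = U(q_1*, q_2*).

Perfect substitutes: compare marginal utility per dollar. 1/p_1 vs 3/p_2 → 1 vs 0.375.
q_1 gives more utility per dollar, so spend all income on q_1: q_1* = I/p_1, q_2* = 0.
Numerically: q_1* = 152, q_2* = 0.
Utility at the optimum: U(152, 0) = 152.

V = 152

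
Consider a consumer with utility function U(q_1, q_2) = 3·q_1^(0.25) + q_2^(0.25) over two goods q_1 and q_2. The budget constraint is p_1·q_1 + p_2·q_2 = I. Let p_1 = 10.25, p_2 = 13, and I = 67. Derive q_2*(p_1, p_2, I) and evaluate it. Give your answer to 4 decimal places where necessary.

MRS = MU_q_1/MU_q_2 = 3·(q_2/q_1)^(0.75). Set equal to p_1/p_2.
Solve for the ratio: q_2/q_1 = [(1/3)·p_1/p_2]^(4/3).
With the ratio pinned down, the budget gives q_1* = I/(p_1 + p_2·(q_2/q_1)) and q_2* = (q_2/q_1)·q_1*.
Numerically q_2/q_1 = 0.16835, so q_1* = 67/(10.25 + 13·0.16835) = 5.3865 and q_2* = 0.16835·5.3865 = 0.9068.

q_2* = 0.9068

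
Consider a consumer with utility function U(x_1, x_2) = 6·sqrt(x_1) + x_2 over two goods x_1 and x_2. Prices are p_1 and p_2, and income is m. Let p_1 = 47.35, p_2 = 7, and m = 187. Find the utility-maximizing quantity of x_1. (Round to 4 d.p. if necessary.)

x_1* = 0.1967

Set MRS = p_1/p_2: 3·x_1^(−1/2) = p_1/p_2.
Solve: √x_1 = 3·p_2/p_1, so x_1*(p_1,p_2) = (3·p_2/p_1)², and x_2* = (m − p_1·x_1*)/p_2.
Plugging in: x_1* = (3·7/47.35)² = 0.1967.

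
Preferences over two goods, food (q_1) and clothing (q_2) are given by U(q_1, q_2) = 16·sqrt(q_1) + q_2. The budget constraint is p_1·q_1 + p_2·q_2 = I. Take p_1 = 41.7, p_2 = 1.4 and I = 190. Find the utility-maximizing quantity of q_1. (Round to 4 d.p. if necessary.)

q_1* = 0.0721

Utility is quasi-linear in q_2; the FOC for q_1 is 8/√q_1 = p_1/p_2.
Solve: √q_1 = 8·p_2/p_1, so q_1*(p_1,p_2) = (8·p_2/p_1)², and q_2* = (I − p_1·q_1*)/p_2.
Plugging in: q_1* = (8·1.4/41.7)² = 0.0721.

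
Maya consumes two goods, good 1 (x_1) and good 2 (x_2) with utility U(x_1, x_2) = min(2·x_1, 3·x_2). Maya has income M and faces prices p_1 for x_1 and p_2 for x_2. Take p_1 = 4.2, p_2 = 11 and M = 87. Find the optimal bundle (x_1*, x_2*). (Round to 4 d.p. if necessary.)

Leontief preferences: the optimum is at the kink where x_1/3 = x_2/2, i.e. x_2 = (2/3)·x_1.
Budget: p_1·x_1 + p_2·(2/3)·x_1 = M, so (3·p_1 + 2·p_2)·x_1 = 3·M.
Demand: x_1*(p_1,p_2,M) = 3·M/(3·p_1 + 2·p_2), x_2* = 2·M/(3·p_1 + 2·p_2).
Here 3·4.2 + 2·11 = 34.6, giving x_1* = 7.5434 and x_2* = 5.0289.

x_1* = 7.5434, x_2* = 5.0289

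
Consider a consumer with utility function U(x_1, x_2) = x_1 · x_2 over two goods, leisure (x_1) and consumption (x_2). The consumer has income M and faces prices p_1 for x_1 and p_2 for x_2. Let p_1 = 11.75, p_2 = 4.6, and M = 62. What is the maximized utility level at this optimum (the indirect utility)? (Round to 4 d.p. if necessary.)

V = 17.7798

Demand: x_1*(p_1,p_2,M) = 0.5·M/p_1 and x_2* = 0.5·M/p_2.
At p_1=11.75, p_2=4.6, M=62: x_1* = 0.5·62/11.75 = 2.6383, x_2* = 6.7391.
Utility at the optimum: U(2.6383, 6.7391) = 17.7798.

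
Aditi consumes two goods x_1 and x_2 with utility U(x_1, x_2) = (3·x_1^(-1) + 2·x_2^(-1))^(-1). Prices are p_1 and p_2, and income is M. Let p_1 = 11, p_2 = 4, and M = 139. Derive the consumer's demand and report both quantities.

x_1* = 8.4673, x_2* = 11.4648

MU_x_1 ∝ 3·x_1^(-2), MU_x_2 ∝ 2·x_2^(-2), so MRS = (3/2)·(x_2/x_1)^(2) = p_1/p_2.
Solve for the ratio: x_2/x_1 = [(2/3)·p_1/p_2]^(0.5).
With the ratio pinned down, the budget gives x_1* = M/(p_1 + p_2·(x_2/x_1)) and x_2* = (x_2/x_1)·x_1*.
Numerically x_2/x_1 = 1.354006, so x_1* = 139/(11 + 4·1.354006) = 8.4673 and x_2* = 1.354006·8.4673 = 11.4648.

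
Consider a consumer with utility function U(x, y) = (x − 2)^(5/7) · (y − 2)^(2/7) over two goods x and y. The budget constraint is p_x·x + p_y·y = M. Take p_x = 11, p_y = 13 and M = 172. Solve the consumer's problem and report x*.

x* = 10.0519

Discretionary income = 172 − 2·11 − 2·13 = 124; x* = 2 + 5/7·124/11 = 10.0519.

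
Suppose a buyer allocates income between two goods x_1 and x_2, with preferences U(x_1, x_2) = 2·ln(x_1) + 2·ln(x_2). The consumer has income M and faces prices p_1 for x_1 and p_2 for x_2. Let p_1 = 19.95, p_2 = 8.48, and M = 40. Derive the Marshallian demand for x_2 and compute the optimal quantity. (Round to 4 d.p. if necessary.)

Tangency: MRS = x_2/x_1 = p_1/p_2.
Rearranging, p_2·x_2 = p_1·x_1. Substituting into the budget gives p_1·x_1·(1 + 1) = M.
Demand: x_1*(p_1,p_2,M) = 0.5·M/p_1 and x_2* = 0.5·M/p_2.
At p_1=19.95, p_2=8.48, M=40: x_2* = 0.5·40/8.48 = 2.3585.

x_2* = 2.3585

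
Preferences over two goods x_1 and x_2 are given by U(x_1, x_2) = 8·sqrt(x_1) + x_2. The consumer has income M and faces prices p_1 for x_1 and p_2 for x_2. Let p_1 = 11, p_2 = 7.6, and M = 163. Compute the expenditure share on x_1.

share on x_1 = 0.5154

MU_x_1 = 4/√x_1, MU_x_2 = 1. Tangency: 4/√x_1 = p_1/p_2.
Solve: √x_1 = 4·p_2/p_1, so x_1*(p_1,p_2) = (4·p_2/p_1)², and x_2* = (M − p_1·x_1*)/p_2.
Plugging in: x_1* = (4·7.6/11)² = 7.6377, x_2* = 10.3928.
Expenditure on x_1: 11·7.6377 = 84.0145; share = 0.5154.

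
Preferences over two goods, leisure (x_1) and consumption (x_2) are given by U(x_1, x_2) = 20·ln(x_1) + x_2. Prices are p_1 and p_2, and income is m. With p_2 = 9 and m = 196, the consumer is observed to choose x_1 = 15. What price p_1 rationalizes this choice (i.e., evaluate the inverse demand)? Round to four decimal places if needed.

MU_x_1 = 20/x_1, MU_x_2 = 1. Tangency: 20/x_1 = p_1/p_2.
So x_1*(p_1,p_2) = 20·p_2/p_1, independent of income; and x_2* = (m − 20·p_2)/p_2.
Set x_1* = 15 in the demand function and solve for p_1: p_1 = 12.

p_1 = 12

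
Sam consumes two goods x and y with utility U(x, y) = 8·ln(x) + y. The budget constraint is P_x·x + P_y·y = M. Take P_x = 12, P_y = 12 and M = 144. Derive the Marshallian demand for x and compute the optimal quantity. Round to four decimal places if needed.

x* = 8

At the given prices: x* = 8·12/12 = 8.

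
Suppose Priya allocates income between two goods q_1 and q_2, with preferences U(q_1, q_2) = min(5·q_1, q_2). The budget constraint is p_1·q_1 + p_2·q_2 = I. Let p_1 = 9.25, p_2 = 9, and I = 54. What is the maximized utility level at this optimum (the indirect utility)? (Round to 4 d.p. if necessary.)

Leontief preferences: the optimum is at the kink where q_1/1 = q_2/5, i.e. q_2 = 5·q_1.
Budget: p_1·q_1 + p_2·5·q_1 = I, so (p_1 + 5·p_2)·q_1 = I.
Demand: q_1*(p_1,p_2,I) = I/(p_1 + 5·p_2), q_2* = 5·I/(p_1 + 5·p_2).
Here 9.25 + 5·9 = 54.25, giving q_1* = 0.9954 and q_2* = 4.977.
Utility at the optimum: U(0.9954, 4.977) = 4.977.

V = 4.977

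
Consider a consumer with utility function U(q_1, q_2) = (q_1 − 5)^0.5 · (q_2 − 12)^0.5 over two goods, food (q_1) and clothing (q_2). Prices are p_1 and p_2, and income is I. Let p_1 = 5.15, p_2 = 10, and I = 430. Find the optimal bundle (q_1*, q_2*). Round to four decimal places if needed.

q_1* = 32.5971, q_2* = 26.2125

Substituting into the budget: q_1* = 5 + 0.5·(I − 5·p_1 − 12·p_2)/p_1, and q_2* = 12 + 0.5·(…)/p_2.
Discretionary income = 430 − 5·5.15 − 12·10 = 284.25; q_1* = 5 + 0.5·284.25/5.15 = 32.5971; q_2* = 12 + 0.5·284.25/10 = 26.2125.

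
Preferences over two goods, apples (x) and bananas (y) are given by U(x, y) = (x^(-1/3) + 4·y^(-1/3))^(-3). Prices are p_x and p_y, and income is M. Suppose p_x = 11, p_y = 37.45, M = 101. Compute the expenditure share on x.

MU_x ∝ x^(-4/3), MU_y ∝ 4·y^(-4/3), so MRS = (1/4)·(y/x)^(4/3) = p_x/p_y.
Hence y/x = (4·p_x/p_y)^(1/(4/3)), i.e. raised to the 0.75 power.
Substitute y = (y/x)·x into the budget: x* = M/(p_x + p_y·(y/x)).
Numerically y/x = 1.128498, so x* = 101/(11 + 37.45·1.128498) = 1.8963 and y* = 1.128498·1.8963 = 2.1399.
Expenditure on x: 11·1.8963 = 20.8591; share = 0.2065.

share on x = 0.2065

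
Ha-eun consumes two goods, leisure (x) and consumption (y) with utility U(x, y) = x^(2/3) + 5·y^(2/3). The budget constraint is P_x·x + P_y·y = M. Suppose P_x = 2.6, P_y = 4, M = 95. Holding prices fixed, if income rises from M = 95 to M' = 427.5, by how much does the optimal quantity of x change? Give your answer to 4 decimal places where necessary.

Δx* = 2.3765

From the CES first-order condition, (1/5)·(y/x)^(1/3) = P_x/P_y.
Solve for the ratio: y/x = [5·P_x/P_y]^(3).
Substitute y = (y/x)·x into the budget: x* = M/(P_x + P_y·(y/x)).
Numerically y/x = 34.328125, so x* = 95/(2.6 + 4·34.328125) = 0.679.
At M' = 427.5: x* = 3.0555. Change: 3.0555 − 0.679 = 2.3765.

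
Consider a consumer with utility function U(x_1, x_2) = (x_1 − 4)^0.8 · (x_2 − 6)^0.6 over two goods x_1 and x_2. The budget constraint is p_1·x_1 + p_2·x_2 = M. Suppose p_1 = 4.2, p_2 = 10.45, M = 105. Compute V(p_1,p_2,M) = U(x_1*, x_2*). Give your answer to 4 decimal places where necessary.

V = 2.7789

Let x_1' = x_1−4, x_2' = x_2−6. MRS = (4/3)·x_2'/x_1' = p_1/p_2.
After buying the subsistence bundle (4, 6), a share 4/7 of the remaining income goes to x_1: x_1* = 4 + 4/7·(M − 4p_1 − 6p_2)/p_1.
Discretionary income = 105 − 4·4.2 − 6·10.45 = 25.5; x_1* = 4 + 4/7·25.5/4.2 = 7.4694; x_2* = 6 + 3/7·25.5/10.45 = 7.0458.
Utility at the optimum: U(7.4694, 7.0458) = 2.7789.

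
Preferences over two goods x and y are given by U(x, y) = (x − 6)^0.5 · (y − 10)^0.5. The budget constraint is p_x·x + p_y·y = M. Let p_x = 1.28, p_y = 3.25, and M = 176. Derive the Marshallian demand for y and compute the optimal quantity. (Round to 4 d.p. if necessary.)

y* = 30.8954

MRS = (y−10)/(x−6). Tangency with p_x/p_y gives y−10 = (p_x/p_y)·(x−6).
Substituting into the budget: x* = 6 + 0.5·(M − 6·p_x − 10·p_y)/p_x, and y* = 10 + 0.5·(…)/p_y.
Discretionary income = 176 − 6·1.28 − 10·3.25 = 135.82; y* = 10 + 0.5·135.82/3.25 = 30.8954.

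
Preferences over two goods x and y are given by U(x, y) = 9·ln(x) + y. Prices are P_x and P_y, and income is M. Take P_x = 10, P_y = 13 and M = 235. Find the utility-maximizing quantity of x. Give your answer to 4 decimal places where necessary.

x* = 11.7

At the given prices: x* = 9·13/10 = 11.7.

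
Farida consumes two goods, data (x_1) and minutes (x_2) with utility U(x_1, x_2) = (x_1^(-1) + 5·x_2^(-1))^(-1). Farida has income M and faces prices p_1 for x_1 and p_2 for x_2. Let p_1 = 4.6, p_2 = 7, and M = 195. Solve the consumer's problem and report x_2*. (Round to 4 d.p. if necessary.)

x_2* = 20.4451

MU_x_1 ∝ x_1^(-2), MU_x_2 ∝ 5·x_2^(-2), so MRS = (1/5)·(x_2/x_1)^(2) = p_1/p_2.
Solve for the ratio: x_2/x_1 = [5·p_1/p_2]^(0.5).
Substitute x_2 = (x_2/x_1)·x_1 into the budget: x_1* = M/(p_1 + p_2·(x_2/x_1)).
Numerically x_2/x_1 = 1.812654, so x_1* = 195/(4.6 + 7·1.812654) = 11.2791 and x_2* = 1.812654·11.2791 = 20.4451.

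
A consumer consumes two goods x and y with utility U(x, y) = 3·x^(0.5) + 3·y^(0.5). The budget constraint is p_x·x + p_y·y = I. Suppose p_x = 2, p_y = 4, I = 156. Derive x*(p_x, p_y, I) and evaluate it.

MRS = MU_x/MU_y = (y/x)^(0.5). Set equal to p_x/p_y.
Solve for the ratio: y/x = [p_x/p_y]^(2).
Substitute y = (y/x)·x into the budget: x* = I/(p_x + p_y·(y/x)).
Numerically y/x = 0.25, so x* = 156/(2 + 4·0.25) = 52.

x* = 52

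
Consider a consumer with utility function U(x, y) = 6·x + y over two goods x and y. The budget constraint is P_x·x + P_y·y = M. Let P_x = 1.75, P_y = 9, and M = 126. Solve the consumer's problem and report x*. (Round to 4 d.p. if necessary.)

x* = 72

Linear utility — the consumer picks whichever good has higher MU/price: 6/1.75 = 3.4286 vs 1/9 = 0.1111.
x gives more utility per dollar, so spend all income on x: x* = M/P_x, y* = 0.
Numerically: x* = 72, y* = 0.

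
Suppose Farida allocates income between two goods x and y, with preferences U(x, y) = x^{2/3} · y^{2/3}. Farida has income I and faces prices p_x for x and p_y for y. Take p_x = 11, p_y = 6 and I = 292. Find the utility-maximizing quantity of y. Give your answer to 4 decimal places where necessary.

The MRS is y/x. Set MRS = p_x/p_y.
So 2/3·p_y·y = 2/3·p_x·x; combined with the budget, a share 0.5 of income goes to x.
Demand: x*(p_x,p_y,I) = 0.5·I/p_x and y* = 0.5·I/p_y.
At p_x=11, p_y=6, I=292: y* = 0.5·292/6 = 24.3333.

y* = 24.3333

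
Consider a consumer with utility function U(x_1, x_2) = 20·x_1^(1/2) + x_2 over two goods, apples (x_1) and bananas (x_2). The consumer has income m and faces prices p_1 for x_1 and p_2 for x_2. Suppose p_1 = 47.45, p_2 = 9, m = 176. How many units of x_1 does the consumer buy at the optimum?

x_1* = 3.5976

Set MRS = p_1/p_2: 10·x_1^(−1/2) = p_1/p_2.
Thus x_1* = (10·p_2/p_1)² — independent of m — with the rest of income spent on x_2.
Plugging in: x_1* = (10·9/47.45)² = 3.5976.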